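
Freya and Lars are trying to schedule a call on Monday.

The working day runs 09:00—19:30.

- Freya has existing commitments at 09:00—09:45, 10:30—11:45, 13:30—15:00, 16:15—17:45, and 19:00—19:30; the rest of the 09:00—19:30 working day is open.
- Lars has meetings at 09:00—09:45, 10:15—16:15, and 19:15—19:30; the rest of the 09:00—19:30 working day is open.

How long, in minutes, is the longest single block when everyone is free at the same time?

Freya free within 09:00–19:30: 09:45–10:30, 11:45–13:30, 15:00–16:15, 17:45–19:00.
Lars free within 09:00–19:30: 09:45–10:15, 16:15–19:15.
Freya ∩ Lars: 09:45–10:15, 17:45–19:00.
Common window lengths: 30, 75 min; longest is 75.

75 minutes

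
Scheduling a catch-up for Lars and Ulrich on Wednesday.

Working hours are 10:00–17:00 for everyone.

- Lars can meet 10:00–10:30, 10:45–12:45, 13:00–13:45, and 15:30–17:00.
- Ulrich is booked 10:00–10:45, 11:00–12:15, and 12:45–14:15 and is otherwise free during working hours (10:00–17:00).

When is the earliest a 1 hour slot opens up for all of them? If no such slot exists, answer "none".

Ulrich free within 10:00–17:00: 10:45–11:00, 12:15–12:45, 14:15–17:00.
Lars ∩ Ulrich: 10:45–11:00, 12:15–12:45, 15:30–17:00.
Windows ≥ 60 min: 15:30–17:00.
Earliest such window starts at 15:30.

15:30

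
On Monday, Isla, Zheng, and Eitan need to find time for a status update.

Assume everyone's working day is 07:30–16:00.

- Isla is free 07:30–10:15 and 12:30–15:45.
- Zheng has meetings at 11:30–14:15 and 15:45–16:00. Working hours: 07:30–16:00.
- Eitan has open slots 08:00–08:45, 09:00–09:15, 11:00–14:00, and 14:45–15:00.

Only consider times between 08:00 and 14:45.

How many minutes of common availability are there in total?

Zheng free within 07:30–16:00: 07:30–11:30, 14:15–15:45.
Isla ∩ Zheng: 07:30–10:15, 14:15–15:45.
Isla ∩ Zheng ∩ Eitan: 08:00–08:45, 09:00–09:15, 14:45–15:00.
Restricted to 08:00–14:45: 08:00–08:45, 09:00–09:15.
Total common minutes: 45 + 15 = 60.

60 minutes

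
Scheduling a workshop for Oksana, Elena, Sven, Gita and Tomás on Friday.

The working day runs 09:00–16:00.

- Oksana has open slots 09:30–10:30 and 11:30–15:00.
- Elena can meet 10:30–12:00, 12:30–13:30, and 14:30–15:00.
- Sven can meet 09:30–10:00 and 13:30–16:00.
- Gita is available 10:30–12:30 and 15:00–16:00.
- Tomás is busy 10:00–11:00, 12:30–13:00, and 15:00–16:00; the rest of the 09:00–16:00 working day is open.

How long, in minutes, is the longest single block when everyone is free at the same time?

0 minutes

Tomás free within 09:00–16:00: 09:00–10:00, 11:00–12:30, 13:00–15:00.
Oksana ∩ Elena: 11:30–12:00, 12:30–13:30, 14:30–15:00.
Oksana ∩ Elena ∩ Sven: 14:30–15:00.
Oksana ∩ Elena ∩ Sven ∩ Gita: (none).
Oksana ∩ Elena ∩ Sven ∩ Gita ∩ Tomás: (none).
No common window.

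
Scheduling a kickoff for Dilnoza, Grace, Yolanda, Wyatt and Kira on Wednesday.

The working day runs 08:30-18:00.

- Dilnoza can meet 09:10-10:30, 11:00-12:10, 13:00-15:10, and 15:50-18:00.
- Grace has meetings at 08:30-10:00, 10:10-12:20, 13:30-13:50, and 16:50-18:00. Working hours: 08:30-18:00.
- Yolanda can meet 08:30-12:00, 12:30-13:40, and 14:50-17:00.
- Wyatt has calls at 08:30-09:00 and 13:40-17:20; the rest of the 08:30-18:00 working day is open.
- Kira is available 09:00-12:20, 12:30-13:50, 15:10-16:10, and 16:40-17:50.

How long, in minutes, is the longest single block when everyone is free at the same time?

Grace free within 08:30–18:00: 10:00–10:10, 12:20–13:30, 13:50–16:50.
Wyatt free within 08:30–18:00: 09:00–13:40, 17:20–18:00.
Dilnoza ∩ Grace: 10:00–10:10, 13:00–13:30, 13:50–15:10, 15:50–16:50.
Dilnoza ∩ Grace ∩ Yolanda: 10:00–10:10, 13:00–13:30, 14:50–15:10, 15:50–16:50.
Dilnoza ∩ Grace ∩ Yolanda ∩ Wyatt: 10:00–10:10, 13:00–13:30.
Dilnoza ∩ Grace ∩ Yolanda ∩ Wyatt ∩ Kira: 10:00–10:10, 13:00–13:30.
Common window lengths: 10, 30 min; longest is 30.

30 minutes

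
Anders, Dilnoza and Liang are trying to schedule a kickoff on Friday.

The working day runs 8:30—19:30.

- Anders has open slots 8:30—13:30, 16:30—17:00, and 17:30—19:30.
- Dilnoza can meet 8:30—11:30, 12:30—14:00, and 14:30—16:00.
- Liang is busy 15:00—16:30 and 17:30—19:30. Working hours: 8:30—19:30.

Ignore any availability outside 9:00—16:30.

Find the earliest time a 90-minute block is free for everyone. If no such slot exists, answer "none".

Liang free within 08:30–19:30: 08:30–15:00, 16:30–17:30.
Anders ∩ Dilnoza: 08:30–11:30, 12:30–13:30.
Anders ∩ Dilnoza ∩ Liang: 08:30–11:30, 12:30–13:30.
Restricted to 09:00–16:30: 09:00–11:30, 12:30–13:30.
Windows ≥ 90 min: 09:00–11:30.
Earliest such window starts at 09:00.

09:00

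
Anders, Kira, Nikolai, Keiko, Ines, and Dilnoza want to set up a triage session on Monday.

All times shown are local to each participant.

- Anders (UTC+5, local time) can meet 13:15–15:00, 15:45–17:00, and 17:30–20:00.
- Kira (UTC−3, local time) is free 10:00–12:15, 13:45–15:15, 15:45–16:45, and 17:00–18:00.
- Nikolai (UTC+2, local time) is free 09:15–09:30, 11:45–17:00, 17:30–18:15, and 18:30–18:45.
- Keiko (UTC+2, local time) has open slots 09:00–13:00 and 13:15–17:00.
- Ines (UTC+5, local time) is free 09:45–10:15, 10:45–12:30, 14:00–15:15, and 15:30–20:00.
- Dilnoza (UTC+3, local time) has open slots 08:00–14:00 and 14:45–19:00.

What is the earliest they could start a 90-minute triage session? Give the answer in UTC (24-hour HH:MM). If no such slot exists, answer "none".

13:00

Anders → UTC: 08:15–10:00, 10:45–12:00, 12:30–15:00.
Kira → UTC: 13:00–15:15, 16:45–18:15, 18:45–19:45, 20:00–21:00.
Nikolai → UTC: 07:15–07:30, 09:45–15:00, 15:30–16:15, 16:30–16:45.
Keiko → UTC: 07:00–11:00, 11:15–15:00.
Ines → UTC: 04:45–05:15, 05:45–07:30, 09:00–10:15, 10:30–15:00.
Dilnoza → UTC: 05:00–11:00, 11:45–16:00.
Anders ∩ Kira: 13:00–15:00.
Anders ∩ Kira ∩ Nikolai: 13:00–15:00.
Anders ∩ Kira ∩ Nikolai ∩ Keiko: 13:00–15:00.
Anders ∩ Kira ∩ Nikolai ∩ Keiko ∩ Ines: 13:00–15:00.
Anders ∩ Kira ∩ Nikolai ∩ Keiko ∩ Ines ∩ Dilnoza: 13:00–15:00.
Windows ≥ 90 min: 13:00–15:00.
Earliest such window starts at 13:00.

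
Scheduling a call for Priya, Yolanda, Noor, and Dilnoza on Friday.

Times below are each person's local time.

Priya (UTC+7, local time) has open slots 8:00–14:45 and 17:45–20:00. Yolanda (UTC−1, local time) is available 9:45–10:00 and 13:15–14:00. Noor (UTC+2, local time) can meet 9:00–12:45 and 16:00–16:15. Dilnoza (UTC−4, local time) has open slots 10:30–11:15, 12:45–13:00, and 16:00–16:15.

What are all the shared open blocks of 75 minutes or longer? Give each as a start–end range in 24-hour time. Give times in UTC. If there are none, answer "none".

none

Priya → UTC: 01:00–07:45, 10:45–13:00.
Yolanda → UTC: 10:45–11:00, 14:15–15:00.
Noor → UTC: 07:00–10:45, 14:00–14:15.
Dilnoza → UTC: 14:30–15:15, 16:45–17:00, 20:00–20:15.
Priya ∩ Yolanda: 10:45–11:00.
Priya ∩ Yolanda ∩ Noor: (none).
Priya ∩ Yolanda ∩ Noor ∩ Dilnoza: (none).
Windows ≥ 75 min: (none).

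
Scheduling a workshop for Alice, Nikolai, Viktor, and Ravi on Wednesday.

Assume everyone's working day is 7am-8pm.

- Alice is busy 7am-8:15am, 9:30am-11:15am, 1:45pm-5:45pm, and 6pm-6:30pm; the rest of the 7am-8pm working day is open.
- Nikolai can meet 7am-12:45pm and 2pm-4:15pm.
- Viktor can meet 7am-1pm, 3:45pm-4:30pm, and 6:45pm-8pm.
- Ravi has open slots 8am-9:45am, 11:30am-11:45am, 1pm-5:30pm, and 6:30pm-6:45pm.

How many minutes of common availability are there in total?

90 minutes

Alice free within 07:00–20:00: 08:15–09:30, 11:15–13:45, 17:45–18:00, 18:30–20:00.
Alice ∩ Nikolai: 08:15–09:30, 11:15–12:45.
Alice ∩ Nikolai ∩ Viktor: 08:15–09:30, 11:15–12:45.
Alice ∩ Nikolai ∩ Viktor ∩ Ravi: 08:15–09:30, 11:30–11:45.
Total common minutes: 75 + 15 = 90.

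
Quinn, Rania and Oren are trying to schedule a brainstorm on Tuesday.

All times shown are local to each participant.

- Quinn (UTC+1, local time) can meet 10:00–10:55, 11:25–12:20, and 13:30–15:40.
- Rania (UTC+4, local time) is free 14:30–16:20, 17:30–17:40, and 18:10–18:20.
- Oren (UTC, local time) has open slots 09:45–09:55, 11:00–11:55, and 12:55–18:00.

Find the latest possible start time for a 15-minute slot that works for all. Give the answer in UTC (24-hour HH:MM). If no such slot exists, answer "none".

Quinn → UTC: 09:00–09:55, 10:25–11:20, 12:30–14:40.
Rania → UTC: 10:30–12:20, 13:30–13:40, 14:10–14:20.
Oren → UTC: 09:45–09:55, 11:00–11:55, 12:55–18:00.
Quinn ∩ Rania: 10:30–11:20, 13:30–13:40, 14:10–14:20.
Quinn ∩ Rania ∩ Oren: 11:00–11:20, 13:30–13:40, 14:10–14:20.
Windows ≥ 15 min: 11:00–11:20.
Latest start in the last window 11:00–11:20 is 11:20 − 15 min = 11:05.

11:05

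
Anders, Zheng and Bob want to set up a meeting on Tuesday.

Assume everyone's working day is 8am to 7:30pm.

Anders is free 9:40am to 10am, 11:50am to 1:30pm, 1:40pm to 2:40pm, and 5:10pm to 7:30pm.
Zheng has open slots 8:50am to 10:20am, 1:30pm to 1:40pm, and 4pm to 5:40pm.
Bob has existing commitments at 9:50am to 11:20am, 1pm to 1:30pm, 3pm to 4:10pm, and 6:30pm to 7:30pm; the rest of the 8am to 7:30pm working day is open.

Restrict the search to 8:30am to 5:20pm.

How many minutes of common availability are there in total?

20 minutes

Bob free within 08:00–19:30: 08:00–09:50, 11:20–13:00, 13:30–15:00, 16:10–18:30.
Anders ∩ Zheng: 09:40–10:00, 17:10–17:40.
Anders ∩ Zheng ∩ Bob: 09:40–09:50, 17:10–17:40.
Restricted to 08:30–17:20: 09:40–09:50, 17:10–17:20.
Total common minutes: 10 + 10 = 20.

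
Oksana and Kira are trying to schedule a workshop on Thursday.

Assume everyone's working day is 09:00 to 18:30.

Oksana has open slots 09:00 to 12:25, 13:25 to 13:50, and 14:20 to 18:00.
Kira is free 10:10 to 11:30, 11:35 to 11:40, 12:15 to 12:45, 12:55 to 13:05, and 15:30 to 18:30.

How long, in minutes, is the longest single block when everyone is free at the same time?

Oksana ∩ Kira: 10:10–11:30, 11:35–11:40, 12:15–12:25, 15:30–18:00.
Common window lengths: 80, 5, 10, 150 min; longest is 150.

150 minutes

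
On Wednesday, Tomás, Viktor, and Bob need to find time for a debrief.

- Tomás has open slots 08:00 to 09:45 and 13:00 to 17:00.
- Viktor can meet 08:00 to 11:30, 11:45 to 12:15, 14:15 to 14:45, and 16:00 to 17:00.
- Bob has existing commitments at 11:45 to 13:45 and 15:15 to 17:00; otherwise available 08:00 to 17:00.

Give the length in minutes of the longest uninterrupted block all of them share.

Bob free within 08:00–17:00: 08:00–11:45, 13:45–15:15.
Tomás ∩ Viktor: 08:00–09:45, 14:15–14:45, 16:00–17:00.
Tomás ∩ Viktor ∩ Bob: 08:00–09:45, 14:15–14:45.
Common window lengths: 105, 30 min; longest is 105.

105 minutes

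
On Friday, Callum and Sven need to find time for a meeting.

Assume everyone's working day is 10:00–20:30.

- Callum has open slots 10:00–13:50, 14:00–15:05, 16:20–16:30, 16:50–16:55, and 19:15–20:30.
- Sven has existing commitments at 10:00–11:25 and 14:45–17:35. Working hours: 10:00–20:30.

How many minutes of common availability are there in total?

Sven free within 10:00–20:30: 11:25–14:45, 17:35–20:30.
Callum ∩ Sven: 11:25–13:50, 14:00–14:45, 19:15–20:30.
Total common minutes: 145 + 45 + 75 = 265.

265 minutes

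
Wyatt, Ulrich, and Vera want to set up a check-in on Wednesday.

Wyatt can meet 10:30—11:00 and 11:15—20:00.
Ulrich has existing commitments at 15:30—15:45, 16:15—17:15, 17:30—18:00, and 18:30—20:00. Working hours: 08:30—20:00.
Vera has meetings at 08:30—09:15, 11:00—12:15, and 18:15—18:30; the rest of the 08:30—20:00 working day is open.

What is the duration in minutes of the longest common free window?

195 minutes

Ulrich free within 08:30–20:00: 08:30–15:30, 15:45–16:15, 17:15–17:30, 18:00–18:30.
Vera free within 08:30–20:00: 09:15–11:00, 12:15–18:15, 18:30–20:00.
Wyatt ∩ Ulrich: 10:30–11:00, 11:15–15:30, 15:45–16:15, 17:15–17:30, 18:00–18:30.
Wyatt ∩ Ulrich ∩ Vera: 10:30–11:00, 12:15–15:30, 15:45–16:15, 17:15–17:30, 18:00–18:15.
Common window lengths: 30, 195, 30, 15, 15 min; longest is 195.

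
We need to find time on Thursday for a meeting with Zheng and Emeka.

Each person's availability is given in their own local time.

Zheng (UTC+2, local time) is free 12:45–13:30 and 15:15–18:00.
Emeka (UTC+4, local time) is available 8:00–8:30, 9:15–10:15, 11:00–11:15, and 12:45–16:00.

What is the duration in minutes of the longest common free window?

45 minutes

Zheng → UTC: 10:45–11:30, 13:15–16:00.
Emeka → UTC: 04:00–04:30, 05:15–06:15, 07:00–07:15, 08:45–12:00.
Zheng ∩ Emeka: 10:45–11:30.
Single common window of 45 minutes.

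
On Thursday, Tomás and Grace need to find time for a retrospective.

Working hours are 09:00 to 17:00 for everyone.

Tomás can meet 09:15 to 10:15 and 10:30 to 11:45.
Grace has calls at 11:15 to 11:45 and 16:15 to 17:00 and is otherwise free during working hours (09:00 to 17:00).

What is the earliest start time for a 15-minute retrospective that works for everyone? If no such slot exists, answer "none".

Grace free within 09:00–17:00: 09:00–11:15, 11:45–16:15.
Tomás ∩ Grace: 09:15–10:15, 10:30–11:15.
Windows ≥ 15 min: 09:15–10:15, 10:30–11:15.
Earliest such window starts at 09:15.

09:15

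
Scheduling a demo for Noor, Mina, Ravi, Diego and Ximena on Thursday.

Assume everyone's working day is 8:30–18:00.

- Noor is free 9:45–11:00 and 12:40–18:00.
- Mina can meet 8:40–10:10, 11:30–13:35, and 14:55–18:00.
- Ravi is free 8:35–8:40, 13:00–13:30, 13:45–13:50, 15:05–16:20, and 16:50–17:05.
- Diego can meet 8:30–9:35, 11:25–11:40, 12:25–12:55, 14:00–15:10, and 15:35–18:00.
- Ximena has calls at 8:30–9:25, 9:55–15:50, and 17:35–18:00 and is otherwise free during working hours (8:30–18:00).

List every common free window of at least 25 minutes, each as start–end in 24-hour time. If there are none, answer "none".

15:50–16:20

Ximena free within 08:30–18:00: 09:25–09:55, 15:50–17:35.
Noor ∩ Mina: 09:45–10:10, 12:40–13:35, 14:55–18:00.
Noor ∩ Mina ∩ Ravi: 13:00–13:30, 15:05–16:20, 16:50–17:05.
Noor ∩ Mina ∩ Ravi ∩ Diego: 15:05–15:10, 15:35–16:20, 16:50–17:05.
Noor ∩ Mina ∩ Ravi ∩ Diego ∩ Ximena: 15:50–16:20, 16:50–17:05.
Windows ≥ 25 min: 15:50–16:20.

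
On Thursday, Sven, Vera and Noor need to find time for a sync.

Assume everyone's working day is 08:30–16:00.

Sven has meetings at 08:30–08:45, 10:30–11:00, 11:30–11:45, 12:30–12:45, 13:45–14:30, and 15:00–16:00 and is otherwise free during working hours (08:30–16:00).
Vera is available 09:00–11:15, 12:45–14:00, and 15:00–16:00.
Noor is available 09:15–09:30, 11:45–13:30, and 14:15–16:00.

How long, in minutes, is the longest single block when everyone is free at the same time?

45 minutes

Sven free within 08:30–16:00: 08:45–10:30, 11:00–11:30, 11:45–12:30, 12:45–13:45, 14:30–15:00.
Sven ∩ Vera: 09:00–10:30, 11:00–11:15, 12:45–13:45.
Sven ∩ Vera ∩ Noor: 09:15–09:30, 12:45–13:30.
Common window lengths: 15, 45 min; longest is 45.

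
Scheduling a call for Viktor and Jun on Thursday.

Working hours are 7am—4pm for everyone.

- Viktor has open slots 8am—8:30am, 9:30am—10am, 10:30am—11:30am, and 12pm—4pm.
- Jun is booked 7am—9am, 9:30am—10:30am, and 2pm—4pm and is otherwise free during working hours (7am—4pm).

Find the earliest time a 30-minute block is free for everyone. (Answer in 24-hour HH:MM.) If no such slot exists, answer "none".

10:30

Jun free within 07:00–16:00: 09:00–09:30, 10:30–14:00.
Viktor ∩ Jun: 10:30–11:30, 12:00–14:00.
Windows ≥ 30 min: 10:30–11:30, 12:00–14:00.
Earliest such window starts at 10:30.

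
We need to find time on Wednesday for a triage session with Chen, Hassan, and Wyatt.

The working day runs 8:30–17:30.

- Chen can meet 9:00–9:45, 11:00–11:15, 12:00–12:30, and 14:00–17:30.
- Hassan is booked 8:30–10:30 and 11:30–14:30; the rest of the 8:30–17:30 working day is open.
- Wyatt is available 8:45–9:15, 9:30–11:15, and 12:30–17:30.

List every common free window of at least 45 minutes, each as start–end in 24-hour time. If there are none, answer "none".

Hassan free within 08:30–17:30: 10:30–11:30, 14:30–17:30.
Chen ∩ Hassan: 11:00–11:15, 14:30–17:30.
Chen ∩ Hassan ∩ Wyatt: 11:00–11:15, 14:30–17:30.
Windows ≥ 45 min: 14:30–17:30.

14:30–17:30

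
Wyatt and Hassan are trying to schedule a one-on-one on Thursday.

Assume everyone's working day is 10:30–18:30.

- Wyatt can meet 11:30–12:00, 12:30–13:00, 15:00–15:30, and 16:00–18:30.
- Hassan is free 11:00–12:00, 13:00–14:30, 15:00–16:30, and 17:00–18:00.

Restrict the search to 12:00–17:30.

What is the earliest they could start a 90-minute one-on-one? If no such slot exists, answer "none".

Wyatt ∩ Hassan: 11:30–12:00, 15:00–15:30, 16:00–16:30, 17:00–18:00.
Restricted to 12:00–17:30: 15:00–15:30, 16:00–16:30, 17:00–17:30.
Windows ≥ 90 min: (none).

none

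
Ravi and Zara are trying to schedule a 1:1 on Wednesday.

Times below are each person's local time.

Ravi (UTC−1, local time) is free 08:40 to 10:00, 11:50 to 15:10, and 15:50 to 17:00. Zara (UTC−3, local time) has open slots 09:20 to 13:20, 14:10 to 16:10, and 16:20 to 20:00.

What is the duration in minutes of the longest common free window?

200 minutes

Ravi → UTC: 09:40–11:00, 12:50–16:10, 16:50–18:00.
Zara → UTC: 12:20–16:20, 17:10–19:10, 19:20–23:00.
Ravi ∩ Zara: 12:50–16:10, 17:10–18:00.
Common window lengths: 200, 50 min; longest is 200.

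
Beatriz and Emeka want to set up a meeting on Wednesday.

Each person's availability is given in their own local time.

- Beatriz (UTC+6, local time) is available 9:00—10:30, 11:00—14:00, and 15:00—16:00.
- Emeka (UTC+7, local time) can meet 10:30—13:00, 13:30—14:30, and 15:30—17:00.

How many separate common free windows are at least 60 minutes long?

4

Beatriz → UTC: 03:00–04:30, 05:00–08:00, 09:00–10:00.
Emeka → UTC: 03:30–06:00, 06:30–07:30, 08:30–10:00.
Beatriz ∩ Emeka: 03:30–04:30, 05:00–06:00, 06:30–07:30, 09:00–10:00.
Windows ≥ 60 min: 03:30–04:30, 05:00–06:00, 06:30–07:30, 09:00–10:00.
That's 4 windows.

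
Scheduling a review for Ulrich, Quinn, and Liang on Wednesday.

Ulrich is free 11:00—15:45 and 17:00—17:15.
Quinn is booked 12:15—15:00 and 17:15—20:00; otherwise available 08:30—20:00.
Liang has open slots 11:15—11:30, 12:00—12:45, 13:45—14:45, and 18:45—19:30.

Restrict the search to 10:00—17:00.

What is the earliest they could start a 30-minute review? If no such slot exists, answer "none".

Quinn free within 08:30–20:00: 08:30–12:15, 15:00–17:15.
Ulrich ∩ Quinn: 11:00–12:15, 15:00–15:45, 17:00–17:15.
Ulrich ∩ Quinn ∩ Liang: 11:15–11:30, 12:00–12:15.
Restricted to 10:00–17:00: 11:15–11:30, 12:00–12:15.
Windows ≥ 30 min: (none).

none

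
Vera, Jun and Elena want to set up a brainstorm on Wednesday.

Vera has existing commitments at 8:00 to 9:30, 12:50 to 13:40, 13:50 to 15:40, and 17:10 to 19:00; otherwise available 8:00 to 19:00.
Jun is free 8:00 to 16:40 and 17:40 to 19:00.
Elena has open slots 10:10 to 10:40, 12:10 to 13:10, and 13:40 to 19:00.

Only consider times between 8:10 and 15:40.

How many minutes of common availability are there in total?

Vera free within 08:00–19:00: 09:30–12:50, 13:40–13:50, 15:40–17:10.
Vera ∩ Jun: 09:30–12:50, 13:40–13:50, 15:40–16:40.
Vera ∩ Jun ∩ Elena: 10:10–10:40, 12:10–12:50, 13:40–13:50, 15:40–16:40.
Restricted to 08:10–15:40: 10:10–10:40, 12:10–12:50, 13:40–13:50.
Total common minutes: 30 + 40 + 10 = 80.

80 minutes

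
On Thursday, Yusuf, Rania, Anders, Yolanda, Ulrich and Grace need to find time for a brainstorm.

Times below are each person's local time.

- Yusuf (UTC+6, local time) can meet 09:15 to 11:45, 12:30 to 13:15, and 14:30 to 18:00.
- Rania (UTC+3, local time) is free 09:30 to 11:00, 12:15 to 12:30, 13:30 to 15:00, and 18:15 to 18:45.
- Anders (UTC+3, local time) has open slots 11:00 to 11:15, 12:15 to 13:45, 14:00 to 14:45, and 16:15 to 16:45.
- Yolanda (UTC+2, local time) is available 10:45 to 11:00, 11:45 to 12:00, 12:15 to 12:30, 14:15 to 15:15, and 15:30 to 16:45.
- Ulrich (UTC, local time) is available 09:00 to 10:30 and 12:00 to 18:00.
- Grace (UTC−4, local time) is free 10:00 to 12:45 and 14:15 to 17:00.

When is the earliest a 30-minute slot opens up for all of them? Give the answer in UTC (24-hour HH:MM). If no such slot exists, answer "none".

Yusuf → UTC: 03:15–05:45, 06:30–07:15, 08:30–12:00.
Rania → UTC: 06:30–08:00, 09:15–09:30, 10:30–12:00, 15:15–15:45.
Anders → UTC: 08:00–08:15, 09:15–10:45, 11:00–11:45, 13:15–13:45.
Yolanda → UTC: 08:45–09:00, 09:45–10:00, 10:15–10:30, 12:15–13:15, 13:30–14:45.
Ulrich → UTC: 09:00–10:30, 12:00–18:00.
Grace → UTC: 14:00–16:45, 18:15–21:00.
Yusuf ∩ Rania: 06:30–07:15, 09:15–09:30, 10:30–12:00.
Yusuf ∩ Rania ∩ Anders: 09:15–09:30, 10:30–10:45, 11:00–11:45.
Yusuf ∩ Rania ∩ Anders ∩ Yolanda: (none).
Yusuf ∩ Rania ∩ Anders ∩ Yolanda ∩ Ulrich: (none).
Yusuf ∩ Rania ∩ Anders ∩ Yolanda ∩ Ulrich ∩ Grace: (none).
Windows ≥ 30 min: (none).

none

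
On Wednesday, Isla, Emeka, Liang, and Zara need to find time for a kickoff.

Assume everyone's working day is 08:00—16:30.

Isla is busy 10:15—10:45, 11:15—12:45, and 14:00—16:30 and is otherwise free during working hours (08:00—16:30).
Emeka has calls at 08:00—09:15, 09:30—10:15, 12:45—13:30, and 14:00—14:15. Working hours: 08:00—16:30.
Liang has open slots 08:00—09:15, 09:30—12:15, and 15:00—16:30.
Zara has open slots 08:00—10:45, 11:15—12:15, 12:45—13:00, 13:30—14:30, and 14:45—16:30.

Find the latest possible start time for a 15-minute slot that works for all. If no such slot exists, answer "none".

none

Isla free within 08:00–16:30: 08:00–10:15, 10:45–11:15, 12:45–14:00.
Emeka free within 08:00–16:30: 09:15–09:30, 10:15–12:45, 13:30–14:00, 14:15–16:30.
Isla ∩ Emeka: 09:15–09:30, 10:45–11:15, 13:30–14:00.
Isla ∩ Emeka ∩ Liang: 10:45–11:15.
Isla ∩ Emeka ∩ Liang ∩ Zara: (none).
Windows ≥ 15 min: (none).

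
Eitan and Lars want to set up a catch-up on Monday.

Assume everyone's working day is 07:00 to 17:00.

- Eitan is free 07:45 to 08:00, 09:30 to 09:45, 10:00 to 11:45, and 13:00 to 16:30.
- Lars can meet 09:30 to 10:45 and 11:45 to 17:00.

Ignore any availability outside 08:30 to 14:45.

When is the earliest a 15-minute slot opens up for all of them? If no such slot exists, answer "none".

Eitan ∩ Lars: 09:30–09:45, 10:00–10:45, 13:00–16:30.
Restricted to 08:30–14:45: 09:30–09:45, 10:00–10:45, 13:00–14:45.
Windows ≥ 15 min: 09:30–09:45, 10:00–10:45, 13:00–14:45.
Earliest such window starts at 09:30.

09:30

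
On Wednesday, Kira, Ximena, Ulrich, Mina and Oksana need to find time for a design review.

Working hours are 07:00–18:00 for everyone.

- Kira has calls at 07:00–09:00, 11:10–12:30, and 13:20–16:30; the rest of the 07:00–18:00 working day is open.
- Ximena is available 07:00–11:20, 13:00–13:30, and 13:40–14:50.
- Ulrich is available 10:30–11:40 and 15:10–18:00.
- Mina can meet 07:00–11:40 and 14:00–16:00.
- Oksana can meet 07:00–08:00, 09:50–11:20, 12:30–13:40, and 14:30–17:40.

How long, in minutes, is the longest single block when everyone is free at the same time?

40 minutes

Kira free within 07:00–18:00: 09:00–11:10, 12:30–13:20, 16:30–18:00.
Kira ∩ Ximena: 09:00–11:10, 13:00–13:20.
Kira ∩ Ximena ∩ Ulrich: 10:30–11:10.
Kira ∩ Ximena ∩ Ulrich ∩ Mina: 10:30–11:10.
Kira ∩ Ximena ∩ Ulrich ∩ Mina ∩ Oksana: 10:30–11:10.
Single common window of 40 minutes.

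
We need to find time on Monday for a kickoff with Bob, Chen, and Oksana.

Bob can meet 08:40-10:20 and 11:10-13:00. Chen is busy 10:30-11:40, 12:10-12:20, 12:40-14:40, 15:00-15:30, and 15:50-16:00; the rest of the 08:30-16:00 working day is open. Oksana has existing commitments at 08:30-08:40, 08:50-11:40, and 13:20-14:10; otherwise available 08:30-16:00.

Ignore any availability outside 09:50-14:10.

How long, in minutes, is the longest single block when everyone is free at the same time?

Chen free within 08:30–16:00: 08:30–10:30, 11:40–12:10, 12:20–12:40, 14:40–15:00, 15:30–15:50.
Oksana free within 08:30–16:00: 08:40–08:50, 11:40–13:20, 14:10–16:00.
Bob ∩ Chen: 08:40–10:20, 11:40–12:10, 12:20–12:40.
Bob ∩ Chen ∩ Oksana: 08:40–08:50, 11:40–12:10, 12:20–12:40.
Restricted to 09:50–14:10: 11:40–12:10, 12:20–12:40.
Common window lengths: 30, 20 min; longest is 30.

30 minutes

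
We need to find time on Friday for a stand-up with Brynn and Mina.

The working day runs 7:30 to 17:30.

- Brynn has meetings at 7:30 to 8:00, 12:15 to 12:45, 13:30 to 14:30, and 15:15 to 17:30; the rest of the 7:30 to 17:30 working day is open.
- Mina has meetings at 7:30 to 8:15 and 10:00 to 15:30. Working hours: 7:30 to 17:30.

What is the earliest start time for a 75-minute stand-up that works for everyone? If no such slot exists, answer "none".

08:15

Brynn free within 07:30–17:30: 08:00–12:15, 12:45–13:30, 14:30–15:15.
Mina free within 07:30–17:30: 08:15–10:00, 15:30–17:30.
Brynn ∩ Mina: 08:15–10:00.
Windows ≥ 75 min: 08:15–10:00.
Earliest such window starts at 08:15.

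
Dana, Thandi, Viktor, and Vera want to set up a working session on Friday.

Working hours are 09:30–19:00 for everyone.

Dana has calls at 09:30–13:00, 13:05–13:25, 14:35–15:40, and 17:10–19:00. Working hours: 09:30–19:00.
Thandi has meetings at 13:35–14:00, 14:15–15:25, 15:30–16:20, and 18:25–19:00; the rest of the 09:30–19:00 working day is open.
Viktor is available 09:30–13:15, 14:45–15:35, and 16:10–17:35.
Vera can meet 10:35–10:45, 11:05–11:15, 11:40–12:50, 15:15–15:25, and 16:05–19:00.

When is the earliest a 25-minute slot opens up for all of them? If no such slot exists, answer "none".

16:20

Dana free within 09:30–19:00: 13:00–13:05, 13:25–14:35, 15:40–17:10.
Thandi free within 09:30–19:00: 09:30–13:35, 14:00–14:15, 15:25–15:30, 16:20–18:25.
Dana ∩ Thandi: 13:00–13:05, 13:25–13:35, 14:00–14:15, 16:20–17:10.
Dana ∩ Thandi ∩ Viktor: 13:00–13:05, 16:20–17:10.
Dana ∩ Thandi ∩ Viktor ∩ Vera: 16:20–17:10.
Windows ≥ 25 min: 16:20–17:10.
Earliest such window starts at 16:20.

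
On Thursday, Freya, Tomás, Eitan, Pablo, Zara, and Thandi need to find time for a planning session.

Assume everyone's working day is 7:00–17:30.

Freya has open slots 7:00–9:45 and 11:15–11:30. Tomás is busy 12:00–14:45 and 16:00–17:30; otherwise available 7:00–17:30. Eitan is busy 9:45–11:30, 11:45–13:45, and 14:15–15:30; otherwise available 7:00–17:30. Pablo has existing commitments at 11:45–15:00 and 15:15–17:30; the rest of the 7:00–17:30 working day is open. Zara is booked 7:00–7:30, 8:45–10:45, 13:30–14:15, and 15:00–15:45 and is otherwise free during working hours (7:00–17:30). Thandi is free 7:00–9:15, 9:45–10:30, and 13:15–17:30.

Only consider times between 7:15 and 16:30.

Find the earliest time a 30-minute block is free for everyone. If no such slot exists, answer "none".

07:30

Tomás free within 07:00–17:30: 07:00–12:00, 14:45–16:00.
Eitan free within 07:00–17:30: 07:00–09:45, 11:30–11:45, 13:45–14:15, 15:30–17:30.
Pablo free within 07:00–17:30: 07:00–11:45, 15:00–15:15.
Zara free within 07:00–17:30: 07:30–08:45, 10:45–13:30, 14:15–15:00, 15:45–17:30.
Freya ∩ Tomás: 07:00–09:45, 11:15–11:30.
Freya ∩ Tomás ∩ Eitan: 07:00–09:45.
Freya ∩ Tomás ∩ Eitan ∩ Pablo: 07:00–09:45.
Freya ∩ Tomás ∩ Eitan ∩ Pablo ∩ Zara: 07:30–08:45.
Freya ∩ Tomás ∩ Eitan ∩ Pablo ∩ Zara ∩ Thandi: 07:30–08:45.
Restricted to 07:15–16:30: 07:30–08:45.
Windows ≥ 30 min: 07:30–08:45.
Earliest such window starts at 07:30.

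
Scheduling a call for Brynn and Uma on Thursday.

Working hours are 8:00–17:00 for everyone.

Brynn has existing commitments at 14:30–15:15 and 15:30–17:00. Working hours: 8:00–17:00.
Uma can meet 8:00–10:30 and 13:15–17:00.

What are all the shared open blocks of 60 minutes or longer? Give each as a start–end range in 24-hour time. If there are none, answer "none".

Brynn free within 08:00–17:00: 08:00–14:30, 15:15–15:30.
Brynn ∩ Uma: 08:00–10:30, 13:15–14:30, 15:15–15:30.
Windows ≥ 60 min: 08:00–10:30, 13:15–14:30.

08:00–10:30, 13:15–14:30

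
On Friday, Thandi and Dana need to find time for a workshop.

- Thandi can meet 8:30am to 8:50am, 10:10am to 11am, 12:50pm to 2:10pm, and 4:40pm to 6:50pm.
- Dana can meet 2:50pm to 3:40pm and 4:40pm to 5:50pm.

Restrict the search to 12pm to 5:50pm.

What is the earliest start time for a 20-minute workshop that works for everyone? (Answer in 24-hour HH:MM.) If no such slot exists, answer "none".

Thandi ∩ Dana: 16:40–17:50.
Restricted to 12:00–17:50: 16:40–17:50.
Windows ≥ 20 min: 16:40–17:50.
Earliest such window starts at 16:40.

16:40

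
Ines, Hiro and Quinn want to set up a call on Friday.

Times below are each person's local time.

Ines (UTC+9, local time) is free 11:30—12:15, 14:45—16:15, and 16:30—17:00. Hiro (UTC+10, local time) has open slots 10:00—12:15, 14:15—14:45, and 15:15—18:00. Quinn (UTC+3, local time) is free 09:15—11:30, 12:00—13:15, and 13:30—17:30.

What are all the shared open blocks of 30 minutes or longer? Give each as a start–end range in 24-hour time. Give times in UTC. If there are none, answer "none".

06:15–07:15, 07:30–08:00

Ines → UTC: 02:30–03:15, 05:45–07:15, 07:30–08:00.
Hiro → UTC: 00:00–02:15, 04:15–04:45, 05:15–08:00.
Quinn → UTC: 06:15–08:30, 09:00–10:15, 10:30–14:30.
Ines ∩ Hiro: 05:45–07:15, 07:30–08:00.
Ines ∩ Hiro ∩ Quinn: 06:15–07:15, 07:30–08:00.
Windows ≥ 30 min: 06:15–07:15, 07:30–08:00.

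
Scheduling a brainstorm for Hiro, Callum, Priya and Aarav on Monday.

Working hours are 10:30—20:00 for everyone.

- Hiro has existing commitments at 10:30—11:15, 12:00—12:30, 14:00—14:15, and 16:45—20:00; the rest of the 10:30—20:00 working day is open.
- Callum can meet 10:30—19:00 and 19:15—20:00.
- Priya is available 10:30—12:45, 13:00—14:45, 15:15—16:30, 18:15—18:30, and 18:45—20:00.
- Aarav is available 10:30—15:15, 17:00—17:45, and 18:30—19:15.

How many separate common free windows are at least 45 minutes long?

Hiro free within 10:30–20:00: 11:15–12:00, 12:30–14:00, 14:15–16:45.
Hiro ∩ Callum: 11:15–12:00, 12:30–14:00, 14:15–16:45.
Hiro ∩ Callum ∩ Priya: 11:15–12:00, 12:30–12:45, 13:00–14:00, 14:15–14:45, 15:15–16:30.
Hiro ∩ Callum ∩ Priya ∩ Aarav: 11:15–12:00, 12:30–12:45, 13:00–14:00, 14:15–14:45.
Windows ≥ 45 min: 11:15–12:00, 13:00–14:00.
That's 2 windows.

2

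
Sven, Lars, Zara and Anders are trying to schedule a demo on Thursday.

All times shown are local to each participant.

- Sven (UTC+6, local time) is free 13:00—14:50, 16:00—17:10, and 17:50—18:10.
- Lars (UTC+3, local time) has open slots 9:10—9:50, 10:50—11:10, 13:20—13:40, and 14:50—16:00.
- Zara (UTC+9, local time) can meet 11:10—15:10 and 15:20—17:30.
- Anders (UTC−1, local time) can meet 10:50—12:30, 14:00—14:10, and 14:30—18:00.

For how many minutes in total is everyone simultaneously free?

0 minutes

Sven → UTC: 07:00–08:50, 10:00–11:10, 11:50–12:10.
Lars → UTC: 06:10–06:50, 07:50–08:10, 10:20–10:40, 11:50–13:00.
Zara → UTC: 02:10–06:10, 06:20–08:30.
Anders → UTC: 11:50–13:30, 15:00–15:10, 15:30–19:00.
Sven ∩ Lars: 07:50–08:10, 10:20–10:40, 11:50–12:10.
Sven ∩ Lars ∩ Zara: 07:50–08:10.
Sven ∩ Lars ∩ Zara ∩ Anders: (none).
Total common minutes: 0.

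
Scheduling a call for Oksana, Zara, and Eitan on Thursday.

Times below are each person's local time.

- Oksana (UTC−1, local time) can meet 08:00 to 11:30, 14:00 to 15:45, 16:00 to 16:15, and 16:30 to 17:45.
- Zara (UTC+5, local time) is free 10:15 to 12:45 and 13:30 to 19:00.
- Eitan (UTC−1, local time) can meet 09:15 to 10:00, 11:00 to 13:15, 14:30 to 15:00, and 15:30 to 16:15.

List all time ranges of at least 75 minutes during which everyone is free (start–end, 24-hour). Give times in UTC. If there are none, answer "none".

none

Oksana → UTC: 09:00–12:30, 15:00–16:45, 17:00–17:15, 17:30–18:45.
Zara → UTC: 05:15–07:45, 08:30–14:00.
Eitan → UTC: 10:15–11:00, 12:00–14:15, 15:30–16:00, 16:30–17:15.
Oksana ∩ Zara: 09:00–12:30.
Oksana ∩ Zara ∩ Eitan: 10:15–11:00, 12:00–12:30.
Windows ≥ 75 min: (none).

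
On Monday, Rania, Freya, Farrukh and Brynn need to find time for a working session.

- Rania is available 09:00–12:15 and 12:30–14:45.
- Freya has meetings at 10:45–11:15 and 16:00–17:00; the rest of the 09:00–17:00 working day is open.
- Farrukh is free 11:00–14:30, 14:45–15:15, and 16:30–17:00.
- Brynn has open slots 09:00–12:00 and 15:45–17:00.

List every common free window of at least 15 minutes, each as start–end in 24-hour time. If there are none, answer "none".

11:15–12:00

Freya free within 09:00–17:00: 09:00–10:45, 11:15–16:00.
Rania ∩ Freya: 09:00–10:45, 11:15–12:15, 12:30–14:45.
Rania ∩ Freya ∩ Farrukh: 11:15–12:15, 12:30–14:30.
Rania ∩ Freya ∩ Farrukh ∩ Brynn: 11:15–12:00.
Windows ≥ 15 min: 11:15–12:00.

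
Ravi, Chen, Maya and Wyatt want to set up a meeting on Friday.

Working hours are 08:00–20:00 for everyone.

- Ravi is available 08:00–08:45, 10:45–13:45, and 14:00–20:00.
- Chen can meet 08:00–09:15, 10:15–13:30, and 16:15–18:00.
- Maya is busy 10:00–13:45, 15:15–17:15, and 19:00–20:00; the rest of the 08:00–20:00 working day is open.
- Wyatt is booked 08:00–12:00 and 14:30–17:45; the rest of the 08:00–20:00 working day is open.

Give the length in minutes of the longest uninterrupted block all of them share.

Maya free within 08:00–20:00: 08:00–10:00, 13:45–15:15, 17:15–19:00.
Wyatt free within 08:00–20:00: 12:00–14:30, 17:45–20:00.
Ravi ∩ Chen: 08:00–08:45, 10:45–13:30, 16:15–18:00.
Ravi ∩ Chen ∩ Maya: 08:00–08:45, 17:15–18:00.
Ravi ∩ Chen ∩ Maya ∩ Wyatt: 17:45–18:00.
Single common window of 15 minutes.

15 minutes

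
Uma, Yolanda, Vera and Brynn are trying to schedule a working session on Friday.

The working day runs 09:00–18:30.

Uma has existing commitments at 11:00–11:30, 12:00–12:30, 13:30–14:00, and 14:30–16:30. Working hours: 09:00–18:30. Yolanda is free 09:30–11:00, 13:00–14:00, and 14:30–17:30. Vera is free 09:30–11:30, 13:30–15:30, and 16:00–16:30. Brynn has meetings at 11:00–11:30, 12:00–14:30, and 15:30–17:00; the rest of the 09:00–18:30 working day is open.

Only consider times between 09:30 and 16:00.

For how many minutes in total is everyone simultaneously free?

Uma free within 09:00–18:30: 09:00–11:00, 11:30–12:00, 12:30–13:30, 14:00–14:30, 16:30–18:30.
Brynn free within 09:00–18:30: 09:00–11:00, 11:30–12:00, 14:30–15:30, 17:00–18:30.
Uma ∩ Yolanda: 09:30–11:00, 13:00–13:30, 16:30–17:30.
Uma ∩ Yolanda ∩ Vera: 09:30–11:00.
Uma ∩ Yolanda ∩ Vera ∩ Brynn: 09:30–11:00.
Restricted to 09:30–16:00: 09:30–11:00.
Total common minutes: 90.

90 minutes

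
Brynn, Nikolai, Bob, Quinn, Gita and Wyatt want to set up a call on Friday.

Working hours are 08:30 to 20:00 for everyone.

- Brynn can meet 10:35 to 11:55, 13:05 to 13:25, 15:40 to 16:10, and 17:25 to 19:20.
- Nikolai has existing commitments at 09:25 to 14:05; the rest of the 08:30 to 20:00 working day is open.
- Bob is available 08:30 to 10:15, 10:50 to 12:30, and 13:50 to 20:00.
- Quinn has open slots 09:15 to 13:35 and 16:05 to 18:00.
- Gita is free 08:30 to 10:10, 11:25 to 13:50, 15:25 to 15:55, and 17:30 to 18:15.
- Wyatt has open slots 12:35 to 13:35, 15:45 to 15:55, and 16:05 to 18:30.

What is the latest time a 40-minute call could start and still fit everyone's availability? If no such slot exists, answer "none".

Nikolai free within 08:30–20:00: 08:30–09:25, 14:05–20:00.
Brynn ∩ Nikolai: 15:40–16:10, 17:25–19:20.
Brynn ∩ Nikolai ∩ Bob: 15:40–16:10, 17:25–19:20.
Brynn ∩ Nikolai ∩ Bob ∩ Quinn: 16:05–16:10, 17:25–18:00.
Brynn ∩ Nikolai ∩ Bob ∩ Quinn ∩ Gita: 17:30–18:00.
Brynn ∩ Nikolai ∩ Bob ∩ Quinn ∩ Gita ∩ Wyatt: 17:30–18:00.
Windows ≥ 40 min: (none).

none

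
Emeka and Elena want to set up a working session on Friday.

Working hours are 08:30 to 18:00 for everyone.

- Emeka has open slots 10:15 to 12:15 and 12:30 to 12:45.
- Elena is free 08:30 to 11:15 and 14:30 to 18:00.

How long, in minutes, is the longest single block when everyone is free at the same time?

60 minutes

Emeka ∩ Elena: 10:15–11:15.
Single common window of 60 minutes.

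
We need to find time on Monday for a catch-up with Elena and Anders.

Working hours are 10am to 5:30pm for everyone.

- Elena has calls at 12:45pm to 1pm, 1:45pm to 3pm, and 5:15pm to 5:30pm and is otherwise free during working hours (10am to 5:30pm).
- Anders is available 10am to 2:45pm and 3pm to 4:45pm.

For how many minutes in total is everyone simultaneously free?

Elena free within 10:00–17:30: 10:00–12:45, 13:00–13:45, 15:00–17:15.
Elena ∩ Anders: 10:00–12:45, 13:00–13:45, 15:00–16:45.
Total common minutes: 165 + 45 + 105 = 315.

315 minutes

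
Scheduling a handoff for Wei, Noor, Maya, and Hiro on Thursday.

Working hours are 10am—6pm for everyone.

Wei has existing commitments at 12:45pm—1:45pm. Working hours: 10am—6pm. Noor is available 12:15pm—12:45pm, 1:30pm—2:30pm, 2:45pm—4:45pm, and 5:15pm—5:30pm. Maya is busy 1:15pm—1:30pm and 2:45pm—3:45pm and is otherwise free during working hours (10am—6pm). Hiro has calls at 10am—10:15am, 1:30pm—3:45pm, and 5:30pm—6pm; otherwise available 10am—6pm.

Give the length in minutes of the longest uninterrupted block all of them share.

60 minutes

Wei free within 10:00–18:00: 10:00–12:45, 13:45–18:00.
Maya free within 10:00–18:00: 10:00–13:15, 13:30–14:45, 15:45–18:00.
Hiro free within 10:00–18:00: 10:15–13:30, 15:45–17:30.
Wei ∩ Noor: 12:15–12:45, 13:45–14:30, 14:45–16:45, 17:15–17:30.
Wei ∩ Noor ∩ Maya: 12:15–12:45, 13:45–14:30, 15:45–16:45, 17:15–17:30.
Wei ∩ Noor ∩ Maya ∩ Hiro: 12:15–12:45, 15:45–16:45, 17:15–17:30.
Common window lengths: 30, 60, 15 min; longest is 60.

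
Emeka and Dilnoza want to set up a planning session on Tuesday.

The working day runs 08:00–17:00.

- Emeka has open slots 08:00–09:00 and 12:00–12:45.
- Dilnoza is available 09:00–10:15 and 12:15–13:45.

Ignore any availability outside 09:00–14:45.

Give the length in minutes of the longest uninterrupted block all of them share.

30 minutes

Emeka ∩ Dilnoza: 12:15–12:45.
Restricted to 09:00–14:45: 12:15–12:45.
Single common window of 30 minutes.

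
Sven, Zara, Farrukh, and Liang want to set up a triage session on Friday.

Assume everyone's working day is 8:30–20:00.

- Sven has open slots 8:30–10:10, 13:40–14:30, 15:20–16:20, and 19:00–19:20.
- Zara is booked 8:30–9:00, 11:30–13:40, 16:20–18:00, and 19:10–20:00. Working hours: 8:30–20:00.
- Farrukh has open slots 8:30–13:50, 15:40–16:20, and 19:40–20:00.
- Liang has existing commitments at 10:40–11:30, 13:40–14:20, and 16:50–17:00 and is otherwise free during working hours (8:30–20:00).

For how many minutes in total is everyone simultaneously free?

Zara free within 08:30–20:00: 09:00–11:30, 13:40–16:20, 18:00–19:10.
Liang free within 08:30–20:00: 08:30–10:40, 11:30–13:40, 14:20–16:50, 17:00–20:00.
Sven ∩ Zara: 09:00–10:10, 13:40–14:30, 15:20–16:20, 19:00–19:10.
Sven ∩ Zara ∩ Farrukh: 09:00–10:10, 13:40–13:50, 15:40–16:20.
Sven ∩ Zara ∩ Farrukh ∩ Liang: 09:00–10:10, 15:40–16:20.
Total common minutes: 70 + 40 = 110.

110 minutes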